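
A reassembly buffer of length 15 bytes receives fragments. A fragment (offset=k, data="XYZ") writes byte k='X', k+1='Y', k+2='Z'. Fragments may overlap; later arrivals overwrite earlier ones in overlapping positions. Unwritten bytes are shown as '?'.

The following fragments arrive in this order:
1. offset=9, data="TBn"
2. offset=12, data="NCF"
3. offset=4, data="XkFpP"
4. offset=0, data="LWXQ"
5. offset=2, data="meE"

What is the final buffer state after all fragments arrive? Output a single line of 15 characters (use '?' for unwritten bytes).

Fragment 1: offset=9 data="TBn" -> buffer=?????????TBn???
Fragment 2: offset=12 data="NCF" -> buffer=?????????TBnNCF
Fragment 3: offset=4 data="XkFpP" -> buffer=????XkFpPTBnNCF
Fragment 4: offset=0 data="LWXQ" -> buffer=LWXQXkFpPTBnNCF
Fragment 5: offset=2 data="meE" -> buffer=LWmeEkFpPTBnNCF

Answer: LWmeEkFpPTBnNCF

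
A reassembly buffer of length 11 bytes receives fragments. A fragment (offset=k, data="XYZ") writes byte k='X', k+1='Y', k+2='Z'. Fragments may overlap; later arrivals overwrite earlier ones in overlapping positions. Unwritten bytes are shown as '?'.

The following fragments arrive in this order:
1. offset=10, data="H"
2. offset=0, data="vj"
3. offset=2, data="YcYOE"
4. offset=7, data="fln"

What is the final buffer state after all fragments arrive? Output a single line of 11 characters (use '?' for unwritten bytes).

Answer: vjYcYOEflnH

Derivation:
Fragment 1: offset=10 data="H" -> buffer=??????????H
Fragment 2: offset=0 data="vj" -> buffer=vj????????H
Fragment 3: offset=2 data="YcYOE" -> buffer=vjYcYOE???H
Fragment 4: offset=7 data="fln" -> buffer=vjYcYOEflnH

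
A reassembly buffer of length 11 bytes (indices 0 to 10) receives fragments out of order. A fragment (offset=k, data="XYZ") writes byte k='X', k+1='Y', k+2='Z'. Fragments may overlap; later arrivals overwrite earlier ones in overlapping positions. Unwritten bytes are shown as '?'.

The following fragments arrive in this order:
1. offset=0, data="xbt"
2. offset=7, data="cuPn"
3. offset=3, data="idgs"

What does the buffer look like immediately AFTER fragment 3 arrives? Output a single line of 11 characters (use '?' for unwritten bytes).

Fragment 1: offset=0 data="xbt" -> buffer=xbt????????
Fragment 2: offset=7 data="cuPn" -> buffer=xbt????cuPn
Fragment 3: offset=3 data="idgs" -> buffer=xbtidgscuPn

Answer: xbtidgscuPn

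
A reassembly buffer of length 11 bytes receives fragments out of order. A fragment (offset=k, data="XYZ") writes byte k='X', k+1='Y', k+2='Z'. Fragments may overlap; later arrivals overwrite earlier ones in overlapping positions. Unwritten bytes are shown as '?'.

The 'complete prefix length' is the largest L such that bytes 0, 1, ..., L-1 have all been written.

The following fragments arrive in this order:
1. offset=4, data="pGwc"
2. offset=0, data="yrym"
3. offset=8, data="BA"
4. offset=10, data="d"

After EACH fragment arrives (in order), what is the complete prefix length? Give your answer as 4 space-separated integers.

Answer: 0 8 10 11

Derivation:
Fragment 1: offset=4 data="pGwc" -> buffer=????pGwc??? -> prefix_len=0
Fragment 2: offset=0 data="yrym" -> buffer=yrympGwc??? -> prefix_len=8
Fragment 3: offset=8 data="BA" -> buffer=yrympGwcBA? -> prefix_len=10
Fragment 4: offset=10 data="d" -> buffer=yrympGwcBAd -> prefix_len=11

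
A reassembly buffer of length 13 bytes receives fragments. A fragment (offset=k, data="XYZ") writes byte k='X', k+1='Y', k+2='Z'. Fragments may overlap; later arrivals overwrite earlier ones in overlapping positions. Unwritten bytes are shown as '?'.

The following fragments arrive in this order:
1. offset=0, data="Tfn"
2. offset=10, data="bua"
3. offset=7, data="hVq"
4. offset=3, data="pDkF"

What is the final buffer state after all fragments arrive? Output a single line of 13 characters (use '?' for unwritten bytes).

Fragment 1: offset=0 data="Tfn" -> buffer=Tfn??????????
Fragment 2: offset=10 data="bua" -> buffer=Tfn???????bua
Fragment 3: offset=7 data="hVq" -> buffer=Tfn????hVqbua
Fragment 4: offset=3 data="pDkF" -> buffer=TfnpDkFhVqbua

Answer: TfnpDkFhVqbua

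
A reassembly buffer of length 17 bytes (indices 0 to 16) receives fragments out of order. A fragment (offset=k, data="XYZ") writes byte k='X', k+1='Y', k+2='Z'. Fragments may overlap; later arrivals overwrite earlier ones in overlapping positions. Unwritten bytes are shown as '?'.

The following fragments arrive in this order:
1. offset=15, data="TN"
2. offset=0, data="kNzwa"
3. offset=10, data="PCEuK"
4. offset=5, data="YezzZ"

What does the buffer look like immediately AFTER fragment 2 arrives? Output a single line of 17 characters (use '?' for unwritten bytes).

Fragment 1: offset=15 data="TN" -> buffer=???????????????TN
Fragment 2: offset=0 data="kNzwa" -> buffer=kNzwa??????????TN

Answer: kNzwa??????????TN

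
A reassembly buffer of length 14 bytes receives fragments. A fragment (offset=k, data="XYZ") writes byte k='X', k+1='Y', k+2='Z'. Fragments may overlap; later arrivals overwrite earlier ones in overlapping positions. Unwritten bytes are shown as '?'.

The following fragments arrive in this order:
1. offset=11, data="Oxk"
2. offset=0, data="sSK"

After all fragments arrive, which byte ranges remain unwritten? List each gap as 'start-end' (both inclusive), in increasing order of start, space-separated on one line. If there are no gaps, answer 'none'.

Answer: 3-10

Derivation:
Fragment 1: offset=11 len=3
Fragment 2: offset=0 len=3
Gaps: 3-10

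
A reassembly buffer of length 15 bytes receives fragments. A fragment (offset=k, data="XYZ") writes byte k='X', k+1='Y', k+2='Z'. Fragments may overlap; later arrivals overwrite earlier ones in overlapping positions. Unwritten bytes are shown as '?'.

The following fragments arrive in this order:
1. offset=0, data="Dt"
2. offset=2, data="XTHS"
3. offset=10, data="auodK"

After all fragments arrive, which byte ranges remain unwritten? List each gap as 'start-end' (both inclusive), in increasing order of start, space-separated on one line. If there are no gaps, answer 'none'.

Answer: 6-9

Derivation:
Fragment 1: offset=0 len=2
Fragment 2: offset=2 len=4
Fragment 3: offset=10 len=5
Gaps: 6-9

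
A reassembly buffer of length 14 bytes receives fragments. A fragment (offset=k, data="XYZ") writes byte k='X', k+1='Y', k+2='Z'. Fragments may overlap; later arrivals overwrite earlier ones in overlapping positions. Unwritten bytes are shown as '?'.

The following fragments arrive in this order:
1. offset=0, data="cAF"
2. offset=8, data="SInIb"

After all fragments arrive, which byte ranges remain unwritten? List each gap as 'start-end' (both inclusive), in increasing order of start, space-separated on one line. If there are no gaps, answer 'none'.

Answer: 3-7 13-13

Derivation:
Fragment 1: offset=0 len=3
Fragment 2: offset=8 len=5
Gaps: 3-7 13-13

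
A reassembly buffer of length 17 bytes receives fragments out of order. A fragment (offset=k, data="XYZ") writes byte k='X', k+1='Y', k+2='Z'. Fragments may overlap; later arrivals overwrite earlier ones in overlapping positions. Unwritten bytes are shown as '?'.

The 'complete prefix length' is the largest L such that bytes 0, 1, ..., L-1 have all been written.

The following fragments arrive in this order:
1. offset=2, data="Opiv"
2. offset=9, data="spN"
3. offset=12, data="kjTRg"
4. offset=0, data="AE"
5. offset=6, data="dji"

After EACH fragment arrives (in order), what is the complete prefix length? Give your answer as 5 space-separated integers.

Fragment 1: offset=2 data="Opiv" -> buffer=??Opiv??????????? -> prefix_len=0
Fragment 2: offset=9 data="spN" -> buffer=??Opiv???spN????? -> prefix_len=0
Fragment 3: offset=12 data="kjTRg" -> buffer=??Opiv???spNkjTRg -> prefix_len=0
Fragment 4: offset=0 data="AE" -> buffer=AEOpiv???spNkjTRg -> prefix_len=6
Fragment 5: offset=6 data="dji" -> buffer=AEOpivdjispNkjTRg -> prefix_len=17

Answer: 0 0 0 6 17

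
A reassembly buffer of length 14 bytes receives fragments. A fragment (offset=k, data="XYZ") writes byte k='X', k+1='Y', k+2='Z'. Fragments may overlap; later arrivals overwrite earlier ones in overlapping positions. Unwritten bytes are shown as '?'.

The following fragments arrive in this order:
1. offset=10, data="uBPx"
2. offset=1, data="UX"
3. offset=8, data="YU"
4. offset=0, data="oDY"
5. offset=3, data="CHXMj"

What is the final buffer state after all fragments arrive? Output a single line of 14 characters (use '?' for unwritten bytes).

Fragment 1: offset=10 data="uBPx" -> buffer=??????????uBPx
Fragment 2: offset=1 data="UX" -> buffer=?UX???????uBPx
Fragment 3: offset=8 data="YU" -> buffer=?UX?????YUuBPx
Fragment 4: offset=0 data="oDY" -> buffer=oDY?????YUuBPx
Fragment 5: offset=3 data="CHXMj" -> buffer=oDYCHXMjYUuBPx

Answer: oDYCHXMjYUuBPx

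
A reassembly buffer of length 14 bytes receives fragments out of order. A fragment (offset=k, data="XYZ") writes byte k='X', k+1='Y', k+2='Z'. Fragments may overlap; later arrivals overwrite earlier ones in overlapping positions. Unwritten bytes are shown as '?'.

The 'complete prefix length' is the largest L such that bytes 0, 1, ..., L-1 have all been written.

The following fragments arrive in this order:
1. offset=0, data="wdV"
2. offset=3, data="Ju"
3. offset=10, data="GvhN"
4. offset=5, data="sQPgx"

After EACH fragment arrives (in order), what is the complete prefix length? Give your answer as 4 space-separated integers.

Fragment 1: offset=0 data="wdV" -> buffer=wdV??????????? -> prefix_len=3
Fragment 2: offset=3 data="Ju" -> buffer=wdVJu????????? -> prefix_len=5
Fragment 3: offset=10 data="GvhN" -> buffer=wdVJu?????GvhN -> prefix_len=5
Fragment 4: offset=5 data="sQPgx" -> buffer=wdVJusQPgxGvhN -> prefix_len=14

Answer: 3 5 5 14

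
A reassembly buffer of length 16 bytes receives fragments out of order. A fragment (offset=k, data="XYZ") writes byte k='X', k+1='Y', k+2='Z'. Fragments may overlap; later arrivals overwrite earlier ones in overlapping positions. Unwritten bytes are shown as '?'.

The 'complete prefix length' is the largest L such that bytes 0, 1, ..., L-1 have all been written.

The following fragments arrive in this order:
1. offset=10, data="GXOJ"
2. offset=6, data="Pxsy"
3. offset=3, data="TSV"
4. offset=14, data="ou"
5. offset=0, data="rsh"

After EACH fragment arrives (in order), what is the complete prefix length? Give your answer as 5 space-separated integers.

Answer: 0 0 0 0 16

Derivation:
Fragment 1: offset=10 data="GXOJ" -> buffer=??????????GXOJ?? -> prefix_len=0
Fragment 2: offset=6 data="Pxsy" -> buffer=??????PxsyGXOJ?? -> prefix_len=0
Fragment 3: offset=3 data="TSV" -> buffer=???TSVPxsyGXOJ?? -> prefix_len=0
Fragment 4: offset=14 data="ou" -> buffer=???TSVPxsyGXOJou -> prefix_len=0
Fragment 5: offset=0 data="rsh" -> buffer=rshTSVPxsyGXOJou -> prefix_len=16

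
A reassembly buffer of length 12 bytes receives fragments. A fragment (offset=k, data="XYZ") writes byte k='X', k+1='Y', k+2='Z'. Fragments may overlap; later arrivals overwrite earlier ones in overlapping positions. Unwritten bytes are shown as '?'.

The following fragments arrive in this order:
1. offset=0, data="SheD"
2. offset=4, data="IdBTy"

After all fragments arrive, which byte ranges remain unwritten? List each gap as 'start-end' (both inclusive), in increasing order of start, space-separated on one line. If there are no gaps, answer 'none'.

Fragment 1: offset=0 len=4
Fragment 2: offset=4 len=5
Gaps: 9-11

Answer: 9-11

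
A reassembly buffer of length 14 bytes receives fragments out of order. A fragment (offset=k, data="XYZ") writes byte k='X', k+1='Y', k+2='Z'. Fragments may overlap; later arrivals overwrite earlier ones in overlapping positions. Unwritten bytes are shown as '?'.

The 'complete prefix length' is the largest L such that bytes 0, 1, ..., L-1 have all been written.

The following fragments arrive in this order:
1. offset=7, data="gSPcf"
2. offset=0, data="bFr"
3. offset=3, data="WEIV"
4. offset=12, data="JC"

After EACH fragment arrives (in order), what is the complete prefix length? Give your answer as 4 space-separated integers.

Fragment 1: offset=7 data="gSPcf" -> buffer=???????gSPcf?? -> prefix_len=0
Fragment 2: offset=0 data="bFr" -> buffer=bFr????gSPcf?? -> prefix_len=3
Fragment 3: offset=3 data="WEIV" -> buffer=bFrWEIVgSPcf?? -> prefix_len=12
Fragment 4: offset=12 data="JC" -> buffer=bFrWEIVgSPcfJC -> prefix_len=14

Answer: 0 3 12 14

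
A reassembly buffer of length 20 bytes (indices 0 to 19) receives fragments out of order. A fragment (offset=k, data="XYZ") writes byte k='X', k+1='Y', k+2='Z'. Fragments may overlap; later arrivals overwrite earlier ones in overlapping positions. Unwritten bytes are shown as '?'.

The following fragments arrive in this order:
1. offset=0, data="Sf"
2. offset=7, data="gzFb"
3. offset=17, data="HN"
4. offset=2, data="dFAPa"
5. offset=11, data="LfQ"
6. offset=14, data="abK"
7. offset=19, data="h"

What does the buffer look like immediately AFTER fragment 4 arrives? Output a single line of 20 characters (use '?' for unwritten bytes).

Fragment 1: offset=0 data="Sf" -> buffer=Sf??????????????????
Fragment 2: offset=7 data="gzFb" -> buffer=Sf?????gzFb?????????
Fragment 3: offset=17 data="HN" -> buffer=Sf?????gzFb??????HN?
Fragment 4: offset=2 data="dFAPa" -> buffer=SfdFAPagzFb??????HN?

Answer: SfdFAPagzFb??????HN?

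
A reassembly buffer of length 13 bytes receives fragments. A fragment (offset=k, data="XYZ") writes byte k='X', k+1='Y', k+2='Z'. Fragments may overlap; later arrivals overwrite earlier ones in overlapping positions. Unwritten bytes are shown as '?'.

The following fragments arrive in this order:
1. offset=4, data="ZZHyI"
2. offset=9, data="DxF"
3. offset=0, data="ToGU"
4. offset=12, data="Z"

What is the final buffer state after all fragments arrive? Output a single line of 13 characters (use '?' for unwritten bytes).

Answer: ToGUZZHyIDxFZ

Derivation:
Fragment 1: offset=4 data="ZZHyI" -> buffer=????ZZHyI????
Fragment 2: offset=9 data="DxF" -> buffer=????ZZHyIDxF?
Fragment 3: offset=0 data="ToGU" -> buffer=ToGUZZHyIDxF?
Fragment 4: offset=12 data="Z" -> buffer=ToGUZZHyIDxFZ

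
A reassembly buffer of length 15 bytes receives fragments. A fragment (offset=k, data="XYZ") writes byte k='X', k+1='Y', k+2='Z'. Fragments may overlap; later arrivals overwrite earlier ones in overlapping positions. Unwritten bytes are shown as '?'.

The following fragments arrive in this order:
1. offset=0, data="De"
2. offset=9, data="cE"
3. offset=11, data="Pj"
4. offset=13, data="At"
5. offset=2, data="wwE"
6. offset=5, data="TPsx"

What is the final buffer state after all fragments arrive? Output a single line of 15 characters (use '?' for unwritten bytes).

Fragment 1: offset=0 data="De" -> buffer=De?????????????
Fragment 2: offset=9 data="cE" -> buffer=De???????cE????
Fragment 3: offset=11 data="Pj" -> buffer=De???????cEPj??
Fragment 4: offset=13 data="At" -> buffer=De???????cEPjAt
Fragment 5: offset=2 data="wwE" -> buffer=DewwE????cEPjAt
Fragment 6: offset=5 data="TPsx" -> buffer=DewwETPsxcEPjAt

Answer: DewwETPsxcEPjAt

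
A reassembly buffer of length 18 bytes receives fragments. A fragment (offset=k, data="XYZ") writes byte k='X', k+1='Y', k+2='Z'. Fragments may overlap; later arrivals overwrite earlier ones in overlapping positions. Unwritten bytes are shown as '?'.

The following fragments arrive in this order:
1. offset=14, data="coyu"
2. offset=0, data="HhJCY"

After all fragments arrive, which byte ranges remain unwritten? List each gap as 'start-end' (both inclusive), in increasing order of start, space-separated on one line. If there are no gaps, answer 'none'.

Fragment 1: offset=14 len=4
Fragment 2: offset=0 len=5
Gaps: 5-13

Answer: 5-13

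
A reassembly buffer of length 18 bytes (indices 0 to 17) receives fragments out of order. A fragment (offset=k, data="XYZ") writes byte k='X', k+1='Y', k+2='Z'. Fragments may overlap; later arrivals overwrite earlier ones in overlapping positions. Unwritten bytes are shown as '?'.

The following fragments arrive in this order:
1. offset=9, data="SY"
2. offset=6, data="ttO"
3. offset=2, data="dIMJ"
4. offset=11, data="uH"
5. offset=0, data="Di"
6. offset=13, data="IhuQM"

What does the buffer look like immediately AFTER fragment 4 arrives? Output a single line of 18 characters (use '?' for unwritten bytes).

Answer: ??dIMJttOSYuH?????

Derivation:
Fragment 1: offset=9 data="SY" -> buffer=?????????SY???????
Fragment 2: offset=6 data="ttO" -> buffer=??????ttOSY???????
Fragment 3: offset=2 data="dIMJ" -> buffer=??dIMJttOSY???????
Fragment 4: offset=11 data="uH" -> buffer=??dIMJttOSYuH?????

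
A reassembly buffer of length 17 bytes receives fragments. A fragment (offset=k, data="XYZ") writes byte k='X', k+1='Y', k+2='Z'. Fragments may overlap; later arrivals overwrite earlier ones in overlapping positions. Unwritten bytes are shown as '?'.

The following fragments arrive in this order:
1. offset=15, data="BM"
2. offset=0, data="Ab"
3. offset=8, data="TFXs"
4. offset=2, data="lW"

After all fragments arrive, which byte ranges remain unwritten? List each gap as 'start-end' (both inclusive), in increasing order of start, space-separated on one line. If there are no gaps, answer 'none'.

Fragment 1: offset=15 len=2
Fragment 2: offset=0 len=2
Fragment 3: offset=8 len=4
Fragment 4: offset=2 len=2
Gaps: 4-7 12-14

Answer: 4-7 12-14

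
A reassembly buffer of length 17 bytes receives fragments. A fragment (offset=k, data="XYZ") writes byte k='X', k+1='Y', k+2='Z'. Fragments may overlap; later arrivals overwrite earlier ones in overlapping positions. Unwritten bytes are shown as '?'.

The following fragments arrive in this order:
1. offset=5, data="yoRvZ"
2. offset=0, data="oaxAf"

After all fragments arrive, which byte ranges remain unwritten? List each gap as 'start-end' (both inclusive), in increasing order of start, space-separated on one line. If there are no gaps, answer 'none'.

Fragment 1: offset=5 len=5
Fragment 2: offset=0 len=5
Gaps: 10-16

Answer: 10-16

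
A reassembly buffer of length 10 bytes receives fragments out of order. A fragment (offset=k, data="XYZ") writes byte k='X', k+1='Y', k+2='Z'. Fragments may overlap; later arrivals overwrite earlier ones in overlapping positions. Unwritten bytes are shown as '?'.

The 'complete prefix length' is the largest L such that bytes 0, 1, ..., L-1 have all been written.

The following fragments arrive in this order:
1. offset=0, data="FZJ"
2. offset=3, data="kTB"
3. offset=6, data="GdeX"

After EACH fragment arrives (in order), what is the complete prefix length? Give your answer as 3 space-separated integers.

Fragment 1: offset=0 data="FZJ" -> buffer=FZJ??????? -> prefix_len=3
Fragment 2: offset=3 data="kTB" -> buffer=FZJkTB???? -> prefix_len=6
Fragment 3: offset=6 data="GdeX" -> buffer=FZJkTBGdeX -> prefix_len=10

Answer: 3 6 10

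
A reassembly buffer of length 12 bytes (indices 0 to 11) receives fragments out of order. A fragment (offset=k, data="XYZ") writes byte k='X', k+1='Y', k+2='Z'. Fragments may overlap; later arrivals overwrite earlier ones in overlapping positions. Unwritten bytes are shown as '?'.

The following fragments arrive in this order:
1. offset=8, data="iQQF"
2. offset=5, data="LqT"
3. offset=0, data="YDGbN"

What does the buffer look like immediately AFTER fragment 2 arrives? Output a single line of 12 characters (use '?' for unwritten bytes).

Fragment 1: offset=8 data="iQQF" -> buffer=????????iQQF
Fragment 2: offset=5 data="LqT" -> buffer=?????LqTiQQF

Answer: ?????LqTiQQF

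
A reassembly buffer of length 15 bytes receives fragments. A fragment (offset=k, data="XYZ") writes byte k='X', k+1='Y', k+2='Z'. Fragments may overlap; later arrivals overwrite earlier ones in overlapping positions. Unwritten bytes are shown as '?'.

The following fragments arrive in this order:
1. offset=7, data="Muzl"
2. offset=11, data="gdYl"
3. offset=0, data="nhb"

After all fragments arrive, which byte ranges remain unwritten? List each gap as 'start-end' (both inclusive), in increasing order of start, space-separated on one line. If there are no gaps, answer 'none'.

Fragment 1: offset=7 len=4
Fragment 2: offset=11 len=4
Fragment 3: offset=0 len=3
Gaps: 3-6

Answer: 3-6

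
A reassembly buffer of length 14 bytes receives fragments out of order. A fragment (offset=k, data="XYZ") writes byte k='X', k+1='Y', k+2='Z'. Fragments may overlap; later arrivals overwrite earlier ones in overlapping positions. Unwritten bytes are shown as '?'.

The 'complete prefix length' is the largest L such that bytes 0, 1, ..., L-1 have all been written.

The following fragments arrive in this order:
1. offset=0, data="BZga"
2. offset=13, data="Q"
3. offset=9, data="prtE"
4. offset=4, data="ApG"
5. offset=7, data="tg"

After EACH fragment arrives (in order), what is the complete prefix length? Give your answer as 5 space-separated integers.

Answer: 4 4 4 7 14

Derivation:
Fragment 1: offset=0 data="BZga" -> buffer=BZga?????????? -> prefix_len=4
Fragment 2: offset=13 data="Q" -> buffer=BZga?????????Q -> prefix_len=4
Fragment 3: offset=9 data="prtE" -> buffer=BZga?????prtEQ -> prefix_len=4
Fragment 4: offset=4 data="ApG" -> buffer=BZgaApG??prtEQ -> prefix_len=7
Fragment 5: offset=7 data="tg" -> buffer=BZgaApGtgprtEQ -> prefix_len=14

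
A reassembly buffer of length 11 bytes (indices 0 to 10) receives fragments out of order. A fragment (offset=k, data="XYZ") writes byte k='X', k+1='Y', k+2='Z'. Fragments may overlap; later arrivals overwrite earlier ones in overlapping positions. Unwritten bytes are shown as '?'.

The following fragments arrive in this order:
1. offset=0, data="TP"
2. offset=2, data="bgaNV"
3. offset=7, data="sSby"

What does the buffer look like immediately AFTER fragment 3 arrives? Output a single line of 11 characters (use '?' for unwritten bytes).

Fragment 1: offset=0 data="TP" -> buffer=TP?????????
Fragment 2: offset=2 data="bgaNV" -> buffer=TPbgaNV????
Fragment 3: offset=7 data="sSby" -> buffer=TPbgaNVsSby

Answer: TPbgaNVsSby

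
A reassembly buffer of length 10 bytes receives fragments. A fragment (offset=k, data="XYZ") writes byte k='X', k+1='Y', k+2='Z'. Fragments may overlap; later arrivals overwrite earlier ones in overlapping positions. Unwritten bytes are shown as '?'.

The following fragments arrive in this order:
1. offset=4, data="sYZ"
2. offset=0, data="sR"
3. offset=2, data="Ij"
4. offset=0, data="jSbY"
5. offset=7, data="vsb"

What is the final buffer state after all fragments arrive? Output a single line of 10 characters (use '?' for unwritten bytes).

Answer: jSbYsYZvsb

Derivation:
Fragment 1: offset=4 data="sYZ" -> buffer=????sYZ???
Fragment 2: offset=0 data="sR" -> buffer=sR??sYZ???
Fragment 3: offset=2 data="Ij" -> buffer=sRIjsYZ???
Fragment 4: offset=0 data="jSbY" -> buffer=jSbYsYZ???
Fragment 5: offset=7 data="vsb" -> buffer=jSbYsYZvsb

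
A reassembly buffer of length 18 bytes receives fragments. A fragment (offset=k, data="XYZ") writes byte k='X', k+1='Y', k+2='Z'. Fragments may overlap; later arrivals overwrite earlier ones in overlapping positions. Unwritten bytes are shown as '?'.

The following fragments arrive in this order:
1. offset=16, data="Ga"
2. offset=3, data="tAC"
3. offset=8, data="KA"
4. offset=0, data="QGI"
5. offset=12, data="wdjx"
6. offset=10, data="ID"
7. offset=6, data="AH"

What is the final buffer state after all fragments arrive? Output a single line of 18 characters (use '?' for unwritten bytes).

Fragment 1: offset=16 data="Ga" -> buffer=????????????????Ga
Fragment 2: offset=3 data="tAC" -> buffer=???tAC??????????Ga
Fragment 3: offset=8 data="KA" -> buffer=???tAC??KA??????Ga
Fragment 4: offset=0 data="QGI" -> buffer=QGItAC??KA??????Ga
Fragment 5: offset=12 data="wdjx" -> buffer=QGItAC??KA??wdjxGa
Fragment 6: offset=10 data="ID" -> buffer=QGItAC??KAIDwdjxGa
Fragment 7: offset=6 data="AH" -> buffer=QGItACAHKAIDwdjxGa

Answer: QGItACAHKAIDwdjxGa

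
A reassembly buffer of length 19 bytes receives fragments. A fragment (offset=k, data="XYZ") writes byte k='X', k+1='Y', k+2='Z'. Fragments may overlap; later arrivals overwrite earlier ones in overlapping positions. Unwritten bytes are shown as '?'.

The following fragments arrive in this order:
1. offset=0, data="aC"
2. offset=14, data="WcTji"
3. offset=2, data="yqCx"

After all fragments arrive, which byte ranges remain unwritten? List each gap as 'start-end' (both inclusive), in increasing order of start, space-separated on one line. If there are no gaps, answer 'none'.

Fragment 1: offset=0 len=2
Fragment 2: offset=14 len=5
Fragment 3: offset=2 len=4
Gaps: 6-13

Answer: 6-13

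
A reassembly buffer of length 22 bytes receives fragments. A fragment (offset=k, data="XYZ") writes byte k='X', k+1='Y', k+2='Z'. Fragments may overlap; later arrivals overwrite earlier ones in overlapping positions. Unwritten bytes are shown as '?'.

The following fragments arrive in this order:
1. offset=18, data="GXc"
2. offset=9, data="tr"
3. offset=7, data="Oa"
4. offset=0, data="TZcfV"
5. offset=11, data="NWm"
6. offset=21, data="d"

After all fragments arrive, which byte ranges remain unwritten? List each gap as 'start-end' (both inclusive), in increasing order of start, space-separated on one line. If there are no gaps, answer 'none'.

Fragment 1: offset=18 len=3
Fragment 2: offset=9 len=2
Fragment 3: offset=7 len=2
Fragment 4: offset=0 len=5
Fragment 5: offset=11 len=3
Fragment 6: offset=21 len=1
Gaps: 5-6 14-17

Answer: 5-6 14-17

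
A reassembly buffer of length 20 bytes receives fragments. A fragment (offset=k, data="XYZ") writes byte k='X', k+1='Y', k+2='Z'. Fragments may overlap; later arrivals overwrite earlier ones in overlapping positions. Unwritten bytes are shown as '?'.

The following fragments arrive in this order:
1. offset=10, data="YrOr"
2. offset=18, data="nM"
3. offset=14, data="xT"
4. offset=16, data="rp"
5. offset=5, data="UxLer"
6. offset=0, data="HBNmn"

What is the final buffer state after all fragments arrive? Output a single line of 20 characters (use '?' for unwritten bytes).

Fragment 1: offset=10 data="YrOr" -> buffer=??????????YrOr??????
Fragment 2: offset=18 data="nM" -> buffer=??????????YrOr????nM
Fragment 3: offset=14 data="xT" -> buffer=??????????YrOrxT??nM
Fragment 4: offset=16 data="rp" -> buffer=??????????YrOrxTrpnM
Fragment 5: offset=5 data="UxLer" -> buffer=?????UxLerYrOrxTrpnM
Fragment 6: offset=0 data="HBNmn" -> buffer=HBNmnUxLerYrOrxTrpnM

Answer: HBNmnUxLerYrOrxTrpnM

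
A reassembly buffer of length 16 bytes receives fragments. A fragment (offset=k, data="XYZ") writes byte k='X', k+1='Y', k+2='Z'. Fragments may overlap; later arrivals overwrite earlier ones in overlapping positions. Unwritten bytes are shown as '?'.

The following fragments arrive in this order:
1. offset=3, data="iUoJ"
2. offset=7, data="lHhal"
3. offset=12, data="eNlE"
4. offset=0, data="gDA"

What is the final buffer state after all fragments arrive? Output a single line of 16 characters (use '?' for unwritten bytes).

Answer: gDAiUoJlHhaleNlE

Derivation:
Fragment 1: offset=3 data="iUoJ" -> buffer=???iUoJ?????????
Fragment 2: offset=7 data="lHhal" -> buffer=???iUoJlHhal????
Fragment 3: offset=12 data="eNlE" -> buffer=???iUoJlHhaleNlE
Fragment 4: offset=0 data="gDA" -> buffer=gDAiUoJlHhaleNlE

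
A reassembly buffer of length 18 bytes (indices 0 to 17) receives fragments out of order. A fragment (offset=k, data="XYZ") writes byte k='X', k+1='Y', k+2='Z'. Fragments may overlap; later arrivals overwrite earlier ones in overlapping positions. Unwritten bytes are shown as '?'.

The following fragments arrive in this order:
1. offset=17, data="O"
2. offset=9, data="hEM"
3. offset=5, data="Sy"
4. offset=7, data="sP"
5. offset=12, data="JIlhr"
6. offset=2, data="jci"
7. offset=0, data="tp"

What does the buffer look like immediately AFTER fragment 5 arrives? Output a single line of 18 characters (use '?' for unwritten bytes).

Answer: ?????SysPhEMJIlhrO

Derivation:
Fragment 1: offset=17 data="O" -> buffer=?????????????????O
Fragment 2: offset=9 data="hEM" -> buffer=?????????hEM?????O
Fragment 3: offset=5 data="Sy" -> buffer=?????Sy??hEM?????O
Fragment 4: offset=7 data="sP" -> buffer=?????SysPhEM?????O
Fragment 5: offset=12 data="JIlhr" -> buffer=?????SysPhEMJIlhrO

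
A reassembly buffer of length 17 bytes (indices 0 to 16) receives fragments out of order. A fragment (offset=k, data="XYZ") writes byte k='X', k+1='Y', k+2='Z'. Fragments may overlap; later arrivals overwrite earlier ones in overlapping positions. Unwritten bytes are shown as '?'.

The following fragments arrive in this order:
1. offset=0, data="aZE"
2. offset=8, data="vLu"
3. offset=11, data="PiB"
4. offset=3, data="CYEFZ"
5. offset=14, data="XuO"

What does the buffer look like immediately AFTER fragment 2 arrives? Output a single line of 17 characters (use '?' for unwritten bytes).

Fragment 1: offset=0 data="aZE" -> buffer=aZE??????????????
Fragment 2: offset=8 data="vLu" -> buffer=aZE?????vLu??????

Answer: aZE?????vLu??????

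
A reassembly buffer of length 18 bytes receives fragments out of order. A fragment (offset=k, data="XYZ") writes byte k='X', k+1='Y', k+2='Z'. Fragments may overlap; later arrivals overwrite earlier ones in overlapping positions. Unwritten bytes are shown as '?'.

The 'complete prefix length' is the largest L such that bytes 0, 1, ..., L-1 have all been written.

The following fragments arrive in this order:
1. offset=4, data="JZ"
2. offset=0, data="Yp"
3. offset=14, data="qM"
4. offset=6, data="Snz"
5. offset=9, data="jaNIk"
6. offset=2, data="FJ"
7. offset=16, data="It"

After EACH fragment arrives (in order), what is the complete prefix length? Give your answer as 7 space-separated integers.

Fragment 1: offset=4 data="JZ" -> buffer=????JZ???????????? -> prefix_len=0
Fragment 2: offset=0 data="Yp" -> buffer=Yp??JZ???????????? -> prefix_len=2
Fragment 3: offset=14 data="qM" -> buffer=Yp??JZ????????qM?? -> prefix_len=2
Fragment 4: offset=6 data="Snz" -> buffer=Yp??JZSnz?????qM?? -> prefix_len=2
Fragment 5: offset=9 data="jaNIk" -> buffer=Yp??JZSnzjaNIkqM?? -> prefix_len=2
Fragment 6: offset=2 data="FJ" -> buffer=YpFJJZSnzjaNIkqM?? -> prefix_len=16
Fragment 7: offset=16 data="It" -> buffer=YpFJJZSnzjaNIkqMIt -> prefix_len=18

Answer: 0 2 2 2 2 16 18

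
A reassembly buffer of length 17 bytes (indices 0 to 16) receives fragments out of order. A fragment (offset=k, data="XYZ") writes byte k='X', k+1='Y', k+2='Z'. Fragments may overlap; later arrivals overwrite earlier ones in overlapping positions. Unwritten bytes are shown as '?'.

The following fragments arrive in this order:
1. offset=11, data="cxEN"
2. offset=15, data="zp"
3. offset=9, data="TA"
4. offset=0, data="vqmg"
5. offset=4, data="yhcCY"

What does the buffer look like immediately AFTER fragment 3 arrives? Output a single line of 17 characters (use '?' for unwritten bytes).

Fragment 1: offset=11 data="cxEN" -> buffer=???????????cxEN??
Fragment 2: offset=15 data="zp" -> buffer=???????????cxENzp
Fragment 3: offset=9 data="TA" -> buffer=?????????TAcxENzp

Answer: ?????????TAcxENzp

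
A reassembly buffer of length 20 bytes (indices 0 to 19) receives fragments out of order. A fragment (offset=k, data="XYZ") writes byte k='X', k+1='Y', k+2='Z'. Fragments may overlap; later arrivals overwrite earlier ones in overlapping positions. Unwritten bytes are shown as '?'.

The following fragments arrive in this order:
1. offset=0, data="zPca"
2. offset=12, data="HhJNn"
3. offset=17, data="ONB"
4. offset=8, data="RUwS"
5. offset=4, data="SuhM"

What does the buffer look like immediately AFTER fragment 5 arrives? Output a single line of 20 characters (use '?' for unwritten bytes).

Answer: zPcaSuhMRUwSHhJNnONB

Derivation:
Fragment 1: offset=0 data="zPca" -> buffer=zPca????????????????
Fragment 2: offset=12 data="HhJNn" -> buffer=zPca????????HhJNn???
Fragment 3: offset=17 data="ONB" -> buffer=zPca????????HhJNnONB
Fragment 4: offset=8 data="RUwS" -> buffer=zPca????RUwSHhJNnONB
Fragment 5: offset=4 data="SuhM" -> buffer=zPcaSuhMRUwSHhJNnONB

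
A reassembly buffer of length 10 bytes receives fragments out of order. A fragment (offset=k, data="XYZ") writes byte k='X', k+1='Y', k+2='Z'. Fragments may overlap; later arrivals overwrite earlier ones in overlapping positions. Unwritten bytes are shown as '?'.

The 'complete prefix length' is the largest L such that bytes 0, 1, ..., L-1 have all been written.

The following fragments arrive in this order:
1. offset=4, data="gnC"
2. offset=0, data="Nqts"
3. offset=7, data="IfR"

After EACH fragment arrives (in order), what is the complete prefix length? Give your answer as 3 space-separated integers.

Answer: 0 7 10

Derivation:
Fragment 1: offset=4 data="gnC" -> buffer=????gnC??? -> prefix_len=0
Fragment 2: offset=0 data="Nqts" -> buffer=NqtsgnC??? -> prefix_len=7
Fragment 3: offset=7 data="IfR" -> buffer=NqtsgnCIfR -> prefix_len=10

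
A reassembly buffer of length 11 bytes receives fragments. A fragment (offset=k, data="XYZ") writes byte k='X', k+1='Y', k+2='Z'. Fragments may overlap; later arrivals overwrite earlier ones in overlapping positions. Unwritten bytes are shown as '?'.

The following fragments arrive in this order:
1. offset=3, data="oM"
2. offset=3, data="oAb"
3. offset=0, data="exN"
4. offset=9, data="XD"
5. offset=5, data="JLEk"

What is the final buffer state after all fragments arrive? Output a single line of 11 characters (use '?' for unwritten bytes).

Fragment 1: offset=3 data="oM" -> buffer=???oM??????
Fragment 2: offset=3 data="oAb" -> buffer=???oAb?????
Fragment 3: offset=0 data="exN" -> buffer=exNoAb?????
Fragment 4: offset=9 data="XD" -> buffer=exNoAb???XD
Fragment 5: offset=5 data="JLEk" -> buffer=exNoAJLEkXD

Answer: exNoAJLEkXD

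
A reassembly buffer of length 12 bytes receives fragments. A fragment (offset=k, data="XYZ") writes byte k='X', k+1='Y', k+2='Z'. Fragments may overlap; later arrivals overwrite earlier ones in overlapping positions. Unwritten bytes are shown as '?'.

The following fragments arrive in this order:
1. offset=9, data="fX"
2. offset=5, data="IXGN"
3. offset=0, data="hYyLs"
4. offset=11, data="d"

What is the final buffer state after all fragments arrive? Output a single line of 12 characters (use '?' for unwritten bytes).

Answer: hYyLsIXGNfXd

Derivation:
Fragment 1: offset=9 data="fX" -> buffer=?????????fX?
Fragment 2: offset=5 data="IXGN" -> buffer=?????IXGNfX?
Fragment 3: offset=0 data="hYyLs" -> buffer=hYyLsIXGNfX?
Fragment 4: offset=11 data="d" -> buffer=hYyLsIXGNfXd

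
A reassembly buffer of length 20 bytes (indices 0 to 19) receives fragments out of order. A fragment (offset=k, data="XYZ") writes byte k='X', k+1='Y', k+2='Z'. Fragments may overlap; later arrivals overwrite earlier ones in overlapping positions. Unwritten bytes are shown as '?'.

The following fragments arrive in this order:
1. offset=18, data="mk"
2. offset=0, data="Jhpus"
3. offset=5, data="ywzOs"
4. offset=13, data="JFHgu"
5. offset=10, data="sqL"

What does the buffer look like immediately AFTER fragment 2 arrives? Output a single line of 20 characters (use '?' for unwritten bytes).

Answer: Jhpus?????????????mk

Derivation:
Fragment 1: offset=18 data="mk" -> buffer=??????????????????mk
Fragment 2: offset=0 data="Jhpus" -> buffer=Jhpus?????????????mk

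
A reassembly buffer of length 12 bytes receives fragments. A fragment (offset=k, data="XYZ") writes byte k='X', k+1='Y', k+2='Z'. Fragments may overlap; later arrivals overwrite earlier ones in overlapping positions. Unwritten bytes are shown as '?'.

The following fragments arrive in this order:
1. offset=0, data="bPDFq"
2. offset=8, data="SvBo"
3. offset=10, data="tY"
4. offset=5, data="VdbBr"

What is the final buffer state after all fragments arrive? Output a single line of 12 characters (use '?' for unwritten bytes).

Fragment 1: offset=0 data="bPDFq" -> buffer=bPDFq???????
Fragment 2: offset=8 data="SvBo" -> buffer=bPDFq???SvBo
Fragment 3: offset=10 data="tY" -> buffer=bPDFq???SvtY
Fragment 4: offset=5 data="VdbBr" -> buffer=bPDFqVdbBrtY

Answer: bPDFqVdbBrtY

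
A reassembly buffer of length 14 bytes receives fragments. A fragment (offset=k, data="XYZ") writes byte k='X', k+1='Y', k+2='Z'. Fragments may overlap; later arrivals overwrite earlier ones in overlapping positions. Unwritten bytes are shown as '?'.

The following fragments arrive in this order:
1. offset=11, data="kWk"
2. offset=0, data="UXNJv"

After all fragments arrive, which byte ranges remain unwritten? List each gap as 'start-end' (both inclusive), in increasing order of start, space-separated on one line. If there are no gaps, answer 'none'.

Answer: 5-10

Derivation:
Fragment 1: offset=11 len=3
Fragment 2: offset=0 len=5
Gaps: 5-10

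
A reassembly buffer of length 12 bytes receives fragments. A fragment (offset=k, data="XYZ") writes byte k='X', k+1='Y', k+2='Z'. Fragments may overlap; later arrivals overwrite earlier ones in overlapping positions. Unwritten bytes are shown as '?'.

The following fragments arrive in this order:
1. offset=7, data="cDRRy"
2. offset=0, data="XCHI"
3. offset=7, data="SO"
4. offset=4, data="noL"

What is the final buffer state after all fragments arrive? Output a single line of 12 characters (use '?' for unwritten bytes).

Answer: XCHInoLSORRy

Derivation:
Fragment 1: offset=7 data="cDRRy" -> buffer=???????cDRRy
Fragment 2: offset=0 data="XCHI" -> buffer=XCHI???cDRRy
Fragment 3: offset=7 data="SO" -> buffer=XCHI???SORRy
Fragment 4: offset=4 data="noL" -> buffer=XCHInoLSORRy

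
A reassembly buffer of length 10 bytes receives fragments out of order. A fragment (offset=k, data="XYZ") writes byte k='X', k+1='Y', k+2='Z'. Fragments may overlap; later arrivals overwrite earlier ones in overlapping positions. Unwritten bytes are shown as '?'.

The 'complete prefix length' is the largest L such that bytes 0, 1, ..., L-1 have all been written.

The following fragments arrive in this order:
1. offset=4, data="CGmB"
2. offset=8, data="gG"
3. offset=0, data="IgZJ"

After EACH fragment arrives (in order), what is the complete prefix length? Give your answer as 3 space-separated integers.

Answer: 0 0 10

Derivation:
Fragment 1: offset=4 data="CGmB" -> buffer=????CGmB?? -> prefix_len=0
Fragment 2: offset=8 data="gG" -> buffer=????CGmBgG -> prefix_len=0
Fragment 3: offset=0 data="IgZJ" -> buffer=IgZJCGmBgG -> prefix_len=10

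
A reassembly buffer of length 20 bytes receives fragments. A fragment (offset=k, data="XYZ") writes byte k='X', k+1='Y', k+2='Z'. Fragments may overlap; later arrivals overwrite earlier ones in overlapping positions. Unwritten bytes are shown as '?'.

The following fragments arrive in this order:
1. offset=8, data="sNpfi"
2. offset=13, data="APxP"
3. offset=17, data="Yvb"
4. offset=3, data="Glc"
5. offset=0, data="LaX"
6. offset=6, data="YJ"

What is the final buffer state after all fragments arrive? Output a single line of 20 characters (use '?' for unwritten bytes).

Fragment 1: offset=8 data="sNpfi" -> buffer=????????sNpfi???????
Fragment 2: offset=13 data="APxP" -> buffer=????????sNpfiAPxP???
Fragment 3: offset=17 data="Yvb" -> buffer=????????sNpfiAPxPYvb
Fragment 4: offset=3 data="Glc" -> buffer=???Glc??sNpfiAPxPYvb
Fragment 5: offset=0 data="LaX" -> buffer=LaXGlc??sNpfiAPxPYvb
Fragment 6: offset=6 data="YJ" -> buffer=LaXGlcYJsNpfiAPxPYvb

Answer: LaXGlcYJsNpfiAPxPYvb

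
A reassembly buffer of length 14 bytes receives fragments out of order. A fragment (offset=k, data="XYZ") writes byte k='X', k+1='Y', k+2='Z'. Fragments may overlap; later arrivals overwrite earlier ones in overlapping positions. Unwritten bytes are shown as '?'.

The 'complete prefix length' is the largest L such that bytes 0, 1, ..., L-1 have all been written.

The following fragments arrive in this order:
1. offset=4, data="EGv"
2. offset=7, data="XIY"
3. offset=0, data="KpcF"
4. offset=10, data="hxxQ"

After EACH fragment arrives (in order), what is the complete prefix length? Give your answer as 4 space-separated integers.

Answer: 0 0 10 14

Derivation:
Fragment 1: offset=4 data="EGv" -> buffer=????EGv??????? -> prefix_len=0
Fragment 2: offset=7 data="XIY" -> buffer=????EGvXIY???? -> prefix_len=0
Fragment 3: offset=0 data="KpcF" -> buffer=KpcFEGvXIY???? -> prefix_len=10
Fragment 4: offset=10 data="hxxQ" -> buffer=KpcFEGvXIYhxxQ -> prefix_len=14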